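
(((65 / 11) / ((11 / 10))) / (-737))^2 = 422500 / 7952537329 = 0.00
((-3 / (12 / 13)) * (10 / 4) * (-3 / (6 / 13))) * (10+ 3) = 10985 / 16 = 686.56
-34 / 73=-0.47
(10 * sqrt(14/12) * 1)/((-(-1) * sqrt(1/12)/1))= 10 * sqrt(14)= 37.42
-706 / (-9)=78.44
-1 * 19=-19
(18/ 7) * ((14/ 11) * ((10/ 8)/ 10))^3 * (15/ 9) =735/ 42592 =0.02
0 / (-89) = 0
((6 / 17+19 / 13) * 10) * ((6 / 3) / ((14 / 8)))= 32080 / 1547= 20.74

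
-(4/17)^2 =-16/289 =-0.06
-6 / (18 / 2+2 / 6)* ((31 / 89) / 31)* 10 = -45 / 623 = -0.07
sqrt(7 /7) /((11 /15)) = 15 /11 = 1.36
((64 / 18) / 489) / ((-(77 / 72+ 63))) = -256 / 2255757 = -0.00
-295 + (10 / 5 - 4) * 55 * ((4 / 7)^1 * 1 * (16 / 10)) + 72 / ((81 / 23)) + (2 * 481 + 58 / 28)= 10601 / 18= 588.94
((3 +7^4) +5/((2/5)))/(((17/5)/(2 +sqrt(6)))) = 24165/17 +24165*sqrt(6)/34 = 3162.41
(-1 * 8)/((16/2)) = -1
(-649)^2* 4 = 1684804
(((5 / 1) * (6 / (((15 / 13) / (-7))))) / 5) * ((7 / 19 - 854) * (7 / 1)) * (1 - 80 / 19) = -1260443366 / 1805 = -698306.57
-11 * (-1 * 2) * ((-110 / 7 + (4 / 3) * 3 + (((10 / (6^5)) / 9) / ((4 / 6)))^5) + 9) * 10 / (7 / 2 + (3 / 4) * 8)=-7219445190880198717711435 / 114854809854912252346368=-62.86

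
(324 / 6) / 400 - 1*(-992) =992.14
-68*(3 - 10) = 476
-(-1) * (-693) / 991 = -693 / 991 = -0.70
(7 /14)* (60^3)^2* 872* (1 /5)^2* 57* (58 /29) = 92759592960000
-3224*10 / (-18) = 16120 / 9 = 1791.11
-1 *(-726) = 726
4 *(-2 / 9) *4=-32 / 9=-3.56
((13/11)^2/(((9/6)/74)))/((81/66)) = 50024/891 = 56.14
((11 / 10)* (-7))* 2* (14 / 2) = -539 / 5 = -107.80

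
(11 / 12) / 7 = 11 / 84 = 0.13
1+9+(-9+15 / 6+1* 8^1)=23 / 2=11.50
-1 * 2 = -2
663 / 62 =10.69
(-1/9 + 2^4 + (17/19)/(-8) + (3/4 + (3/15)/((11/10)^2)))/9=2763049/1489752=1.85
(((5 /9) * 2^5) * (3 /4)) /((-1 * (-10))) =4 /3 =1.33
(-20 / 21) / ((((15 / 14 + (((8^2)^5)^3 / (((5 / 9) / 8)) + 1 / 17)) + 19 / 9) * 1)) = -0.00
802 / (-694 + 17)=-802 / 677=-1.18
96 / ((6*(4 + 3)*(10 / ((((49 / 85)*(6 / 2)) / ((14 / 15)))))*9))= 4 / 85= 0.05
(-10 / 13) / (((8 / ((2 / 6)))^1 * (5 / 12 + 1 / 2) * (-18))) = 5 / 2574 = 0.00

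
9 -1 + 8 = 16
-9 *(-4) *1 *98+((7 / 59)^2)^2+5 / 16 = 684061418949 / 193877776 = 3528.31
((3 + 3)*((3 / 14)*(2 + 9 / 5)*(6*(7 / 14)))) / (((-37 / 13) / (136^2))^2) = 29659218481152 / 47915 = 618996524.70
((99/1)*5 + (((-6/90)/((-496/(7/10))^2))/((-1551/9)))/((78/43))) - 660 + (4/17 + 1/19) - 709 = -1399875339362391439/1602215856384000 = -873.71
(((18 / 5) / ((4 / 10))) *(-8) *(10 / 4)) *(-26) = 4680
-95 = -95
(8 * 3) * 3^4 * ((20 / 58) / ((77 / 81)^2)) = 127545840 / 171941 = 741.80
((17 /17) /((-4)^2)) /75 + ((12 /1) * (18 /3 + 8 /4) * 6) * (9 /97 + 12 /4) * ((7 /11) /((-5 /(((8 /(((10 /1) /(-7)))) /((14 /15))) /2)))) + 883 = 2001506267 /1280400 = 1563.19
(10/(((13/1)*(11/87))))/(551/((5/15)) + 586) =0.00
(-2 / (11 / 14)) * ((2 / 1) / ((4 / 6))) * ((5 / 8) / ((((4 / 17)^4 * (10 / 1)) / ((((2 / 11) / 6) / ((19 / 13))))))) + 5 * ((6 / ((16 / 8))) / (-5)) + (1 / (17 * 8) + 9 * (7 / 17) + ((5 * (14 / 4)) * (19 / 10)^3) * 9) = 1078342872429 / 1000524800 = 1077.78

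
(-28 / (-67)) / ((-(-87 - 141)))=7 / 3819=0.00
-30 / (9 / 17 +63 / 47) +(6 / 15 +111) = 118718 / 1245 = 95.36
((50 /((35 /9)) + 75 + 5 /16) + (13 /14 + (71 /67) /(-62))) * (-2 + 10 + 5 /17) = 2921859387 /3954608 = 738.85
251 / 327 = 0.77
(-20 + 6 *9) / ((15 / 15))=34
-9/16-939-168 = -17721/16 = -1107.56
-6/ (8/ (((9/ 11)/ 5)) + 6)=-27/ 247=-0.11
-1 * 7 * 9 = -63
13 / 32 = 0.41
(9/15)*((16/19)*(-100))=-960/19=-50.53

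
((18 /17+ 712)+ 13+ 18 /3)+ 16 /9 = 112277 /153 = 733.84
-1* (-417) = 417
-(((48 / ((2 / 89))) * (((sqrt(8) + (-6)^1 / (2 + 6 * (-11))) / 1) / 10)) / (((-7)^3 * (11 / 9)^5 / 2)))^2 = -2038517429308852689 / 1220604826753219600-5965664955909336 * sqrt(2) / 76287801672076225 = -1.78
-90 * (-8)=720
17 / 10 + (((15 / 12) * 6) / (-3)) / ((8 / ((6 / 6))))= 111 / 80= 1.39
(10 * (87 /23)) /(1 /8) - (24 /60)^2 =173908 /575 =302.45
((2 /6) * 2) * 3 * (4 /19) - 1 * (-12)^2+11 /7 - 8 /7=-19039 /133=-143.15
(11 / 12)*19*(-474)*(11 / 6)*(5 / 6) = -908105 / 72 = -12612.57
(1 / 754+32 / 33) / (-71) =-24161 / 1766622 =-0.01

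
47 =47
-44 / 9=-4.89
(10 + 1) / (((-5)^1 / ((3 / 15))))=-11 / 25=-0.44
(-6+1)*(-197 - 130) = 1635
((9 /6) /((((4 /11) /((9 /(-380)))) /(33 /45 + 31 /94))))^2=22022856801 /2041469440000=0.01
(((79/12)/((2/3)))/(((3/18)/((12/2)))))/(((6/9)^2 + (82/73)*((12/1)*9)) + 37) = 2.24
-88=-88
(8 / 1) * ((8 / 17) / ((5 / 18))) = 1152 / 85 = 13.55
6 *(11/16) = 33/8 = 4.12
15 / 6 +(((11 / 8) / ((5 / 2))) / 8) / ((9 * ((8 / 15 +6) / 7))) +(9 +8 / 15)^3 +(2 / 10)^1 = 1314139511 / 1512000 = 869.14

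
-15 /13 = -1.15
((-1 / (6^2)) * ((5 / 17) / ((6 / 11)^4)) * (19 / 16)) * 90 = -9.86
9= 9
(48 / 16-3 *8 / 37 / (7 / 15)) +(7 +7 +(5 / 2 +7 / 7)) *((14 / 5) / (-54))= 9827 / 13986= 0.70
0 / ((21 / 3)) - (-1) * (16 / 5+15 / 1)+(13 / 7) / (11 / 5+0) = 7332 / 385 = 19.04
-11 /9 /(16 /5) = -55 /144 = -0.38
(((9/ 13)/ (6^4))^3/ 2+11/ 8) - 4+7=57401809921/ 13120413696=4.38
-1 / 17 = -0.06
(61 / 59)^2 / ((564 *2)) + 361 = 1417494769 / 3926568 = 361.00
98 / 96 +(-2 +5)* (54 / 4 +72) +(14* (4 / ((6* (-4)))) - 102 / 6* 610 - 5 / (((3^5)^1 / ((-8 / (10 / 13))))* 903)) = -10114.81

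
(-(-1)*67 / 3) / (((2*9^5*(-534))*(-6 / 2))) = 67 / 567578988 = 0.00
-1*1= -1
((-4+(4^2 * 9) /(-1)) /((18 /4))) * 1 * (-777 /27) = 76664 /81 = 946.47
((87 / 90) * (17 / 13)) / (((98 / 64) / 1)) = 7888 / 9555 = 0.83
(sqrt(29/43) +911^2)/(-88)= -829921/88 - sqrt(1247)/3784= -9430.93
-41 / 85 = -0.48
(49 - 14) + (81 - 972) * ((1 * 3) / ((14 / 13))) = -34259 / 14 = -2447.07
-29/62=-0.47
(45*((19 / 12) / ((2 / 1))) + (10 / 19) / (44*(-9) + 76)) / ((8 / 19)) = 21659 / 256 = 84.61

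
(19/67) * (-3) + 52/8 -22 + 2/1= -1923/134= -14.35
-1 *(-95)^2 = -9025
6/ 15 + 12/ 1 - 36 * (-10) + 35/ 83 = 154721/ 415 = 372.82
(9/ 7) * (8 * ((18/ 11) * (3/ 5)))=3888/ 385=10.10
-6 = -6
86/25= 3.44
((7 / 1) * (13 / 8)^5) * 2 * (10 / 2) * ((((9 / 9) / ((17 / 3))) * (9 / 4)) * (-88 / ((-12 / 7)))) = 9005711715 / 557056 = 16166.62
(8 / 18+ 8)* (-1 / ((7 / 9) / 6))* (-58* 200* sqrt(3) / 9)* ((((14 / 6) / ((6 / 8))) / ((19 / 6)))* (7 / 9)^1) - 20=-20+ 5196800* sqrt(3) / 81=111104.96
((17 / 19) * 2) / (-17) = -0.11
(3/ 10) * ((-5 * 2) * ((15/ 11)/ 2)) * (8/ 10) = -18/ 11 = -1.64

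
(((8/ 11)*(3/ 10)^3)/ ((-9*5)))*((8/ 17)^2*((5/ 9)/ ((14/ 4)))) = -0.00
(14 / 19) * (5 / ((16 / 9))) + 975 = 148515 / 152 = 977.07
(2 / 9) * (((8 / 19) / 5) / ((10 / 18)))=16 / 475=0.03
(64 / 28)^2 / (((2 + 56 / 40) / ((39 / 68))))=12480 / 14161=0.88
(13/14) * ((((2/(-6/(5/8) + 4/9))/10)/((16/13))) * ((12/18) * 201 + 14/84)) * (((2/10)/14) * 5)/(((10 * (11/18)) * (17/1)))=-104949/69031424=-0.00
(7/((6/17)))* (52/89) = 3094/267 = 11.59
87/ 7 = 12.43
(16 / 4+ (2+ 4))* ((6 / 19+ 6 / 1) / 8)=150 / 19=7.89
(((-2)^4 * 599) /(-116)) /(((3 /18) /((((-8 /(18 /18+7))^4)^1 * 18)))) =-258768 /29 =-8923.03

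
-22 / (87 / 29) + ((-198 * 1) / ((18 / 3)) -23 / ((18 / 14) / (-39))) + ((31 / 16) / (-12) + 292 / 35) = 1490753 / 2240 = 665.51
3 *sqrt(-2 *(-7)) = 3 *sqrt(14) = 11.22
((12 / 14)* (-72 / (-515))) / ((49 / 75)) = 6480 / 35329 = 0.18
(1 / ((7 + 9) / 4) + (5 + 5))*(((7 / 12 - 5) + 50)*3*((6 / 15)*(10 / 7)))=22427 / 28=800.96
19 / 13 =1.46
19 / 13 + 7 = 110 / 13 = 8.46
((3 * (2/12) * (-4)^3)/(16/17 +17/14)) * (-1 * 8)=60928/513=118.77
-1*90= -90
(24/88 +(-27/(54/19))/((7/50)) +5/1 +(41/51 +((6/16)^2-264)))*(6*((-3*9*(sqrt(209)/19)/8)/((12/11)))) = 736581753*sqrt(209)/2315264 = 4599.32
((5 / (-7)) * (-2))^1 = 10 / 7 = 1.43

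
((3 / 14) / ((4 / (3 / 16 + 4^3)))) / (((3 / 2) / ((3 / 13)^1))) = 237 / 448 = 0.53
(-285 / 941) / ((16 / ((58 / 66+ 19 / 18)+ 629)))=-11867875 / 993696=-11.94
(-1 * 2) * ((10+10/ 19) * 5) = -105.26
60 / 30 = 2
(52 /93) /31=52 /2883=0.02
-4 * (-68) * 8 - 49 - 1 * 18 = 2109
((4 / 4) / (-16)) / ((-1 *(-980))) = -1 / 15680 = -0.00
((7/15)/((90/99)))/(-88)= -7/1200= -0.01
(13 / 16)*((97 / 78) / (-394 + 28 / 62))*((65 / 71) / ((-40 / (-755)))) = -5902741 / 133048320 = -0.04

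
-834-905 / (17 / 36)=-2750.47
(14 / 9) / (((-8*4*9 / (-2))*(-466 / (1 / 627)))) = -0.00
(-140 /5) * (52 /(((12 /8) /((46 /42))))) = -1063.11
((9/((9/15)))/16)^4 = 0.77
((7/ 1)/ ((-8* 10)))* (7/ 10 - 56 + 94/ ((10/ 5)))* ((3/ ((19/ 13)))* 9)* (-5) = -203931/ 3040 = -67.08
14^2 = 196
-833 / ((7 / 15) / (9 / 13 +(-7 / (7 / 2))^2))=-108885 / 13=-8375.77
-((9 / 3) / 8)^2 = -9 / 64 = -0.14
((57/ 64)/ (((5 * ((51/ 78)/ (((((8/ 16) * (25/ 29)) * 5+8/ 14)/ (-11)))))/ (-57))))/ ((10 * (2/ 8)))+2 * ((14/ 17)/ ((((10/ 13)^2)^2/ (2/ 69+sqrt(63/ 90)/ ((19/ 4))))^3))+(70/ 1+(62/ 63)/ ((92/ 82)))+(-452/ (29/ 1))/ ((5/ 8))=3917829292281527441 * sqrt(70)/ 144569500781250000000+33470848877532340155540437/ 703415841217031250000000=47.81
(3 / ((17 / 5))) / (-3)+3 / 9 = 2 / 51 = 0.04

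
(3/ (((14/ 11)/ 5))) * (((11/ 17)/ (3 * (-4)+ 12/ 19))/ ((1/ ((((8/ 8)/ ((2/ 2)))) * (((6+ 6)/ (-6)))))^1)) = 11495/ 8568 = 1.34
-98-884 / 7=-1570 / 7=-224.29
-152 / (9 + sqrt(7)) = -684 / 37 + 76 *sqrt(7) / 37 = -13.05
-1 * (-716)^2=-512656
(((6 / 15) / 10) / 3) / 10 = 0.00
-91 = -91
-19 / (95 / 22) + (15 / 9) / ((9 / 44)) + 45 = 6581 / 135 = 48.75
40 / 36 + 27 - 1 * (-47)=676 / 9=75.11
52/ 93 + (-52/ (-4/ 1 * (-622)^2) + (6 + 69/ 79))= 21126670099/ 2842436748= 7.43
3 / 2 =1.50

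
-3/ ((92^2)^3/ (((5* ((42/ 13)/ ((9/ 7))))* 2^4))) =-245/ 246331719296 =-0.00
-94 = -94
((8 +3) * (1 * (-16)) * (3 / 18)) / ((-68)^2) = -11 / 1734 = -0.01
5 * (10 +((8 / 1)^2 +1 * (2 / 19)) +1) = 7135 / 19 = 375.53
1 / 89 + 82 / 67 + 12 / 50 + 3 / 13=1.71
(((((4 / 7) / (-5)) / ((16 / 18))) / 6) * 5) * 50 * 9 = -675 / 14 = -48.21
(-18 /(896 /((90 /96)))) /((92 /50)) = -0.01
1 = 1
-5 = -5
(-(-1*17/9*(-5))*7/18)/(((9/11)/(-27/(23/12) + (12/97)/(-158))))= 2708484625/42828507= 63.24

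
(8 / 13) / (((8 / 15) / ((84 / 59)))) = 1260 / 767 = 1.64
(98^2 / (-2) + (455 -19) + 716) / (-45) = 730 / 9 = 81.11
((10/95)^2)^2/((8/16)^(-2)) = 4/130321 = 0.00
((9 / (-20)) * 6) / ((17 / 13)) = -351 / 170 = -2.06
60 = 60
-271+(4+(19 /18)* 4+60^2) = 30035 /9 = 3337.22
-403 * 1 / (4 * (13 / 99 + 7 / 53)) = -382.51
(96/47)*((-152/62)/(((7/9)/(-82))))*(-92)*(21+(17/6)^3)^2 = -25595108465872/275373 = -92947051.69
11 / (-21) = -11 / 21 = -0.52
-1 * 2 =-2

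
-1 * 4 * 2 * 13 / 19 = -104 / 19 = -5.47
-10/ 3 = -3.33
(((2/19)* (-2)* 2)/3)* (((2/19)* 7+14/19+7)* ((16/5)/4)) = -5152/5415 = -0.95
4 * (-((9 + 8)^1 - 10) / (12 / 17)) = -119 / 3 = -39.67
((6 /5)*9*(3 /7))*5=162 /7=23.14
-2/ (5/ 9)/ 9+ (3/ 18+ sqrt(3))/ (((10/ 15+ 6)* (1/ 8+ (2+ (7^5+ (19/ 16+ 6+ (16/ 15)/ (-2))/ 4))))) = -32276594/ 80691785+ 144* sqrt(3)/ 16138357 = -0.40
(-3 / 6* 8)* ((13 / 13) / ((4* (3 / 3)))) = -1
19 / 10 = 1.90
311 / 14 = 22.21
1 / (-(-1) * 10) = 1 / 10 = 0.10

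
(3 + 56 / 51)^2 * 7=305767 / 2601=117.56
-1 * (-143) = 143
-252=-252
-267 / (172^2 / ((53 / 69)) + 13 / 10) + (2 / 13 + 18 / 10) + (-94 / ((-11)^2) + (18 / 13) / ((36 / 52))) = 508962871413 / 160553349385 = 3.17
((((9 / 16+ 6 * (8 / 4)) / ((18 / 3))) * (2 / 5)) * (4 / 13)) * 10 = 67 / 26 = 2.58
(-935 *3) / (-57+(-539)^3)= 165 / 9211228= 0.00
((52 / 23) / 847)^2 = 2704 / 379509361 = 0.00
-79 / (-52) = 79 / 52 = 1.52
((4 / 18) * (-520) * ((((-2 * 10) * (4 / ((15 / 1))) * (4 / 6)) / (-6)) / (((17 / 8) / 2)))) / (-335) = 53248 / 276777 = 0.19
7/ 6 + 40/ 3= 14.50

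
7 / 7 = 1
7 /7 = 1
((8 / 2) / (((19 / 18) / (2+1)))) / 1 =216 / 19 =11.37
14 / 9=1.56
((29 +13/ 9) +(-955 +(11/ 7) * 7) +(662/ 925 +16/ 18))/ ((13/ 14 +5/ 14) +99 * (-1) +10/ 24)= 70858592/ 7560025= 9.37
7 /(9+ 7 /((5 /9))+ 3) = 35 /123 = 0.28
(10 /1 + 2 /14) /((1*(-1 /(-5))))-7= 306 /7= 43.71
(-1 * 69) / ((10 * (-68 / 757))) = 52233 / 680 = 76.81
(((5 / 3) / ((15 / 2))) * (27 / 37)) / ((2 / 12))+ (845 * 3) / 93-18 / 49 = 1566023 / 56203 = 27.86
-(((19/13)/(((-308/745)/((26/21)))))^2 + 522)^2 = -32033728344578307649/109385577067536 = -292851.48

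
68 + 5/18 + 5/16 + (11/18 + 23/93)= 310019/4464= 69.45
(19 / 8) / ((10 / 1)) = 19 / 80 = 0.24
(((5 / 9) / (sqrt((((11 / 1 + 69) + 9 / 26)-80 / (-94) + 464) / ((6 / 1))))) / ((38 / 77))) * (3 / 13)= 385 * sqrt(135689047) / 164559057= 0.03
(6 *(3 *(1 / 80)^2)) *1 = 9 / 3200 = 0.00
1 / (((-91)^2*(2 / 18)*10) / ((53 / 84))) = 159 / 2318680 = 0.00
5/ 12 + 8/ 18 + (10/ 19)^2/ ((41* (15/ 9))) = 460991/ 532836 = 0.87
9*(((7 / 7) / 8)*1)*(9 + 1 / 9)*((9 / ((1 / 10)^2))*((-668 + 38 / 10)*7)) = -42890715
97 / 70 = 1.39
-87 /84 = -29 /28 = -1.04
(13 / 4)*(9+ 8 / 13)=31.25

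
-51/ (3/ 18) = -306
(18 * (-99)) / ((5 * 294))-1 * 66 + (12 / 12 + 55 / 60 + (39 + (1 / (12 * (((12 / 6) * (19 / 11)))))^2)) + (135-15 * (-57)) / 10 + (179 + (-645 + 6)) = -19730480227 / 50944320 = -387.29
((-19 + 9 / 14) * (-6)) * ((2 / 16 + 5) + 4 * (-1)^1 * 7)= -141093 / 56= -2519.52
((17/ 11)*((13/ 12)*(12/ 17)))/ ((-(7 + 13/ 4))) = -52/ 451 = -0.12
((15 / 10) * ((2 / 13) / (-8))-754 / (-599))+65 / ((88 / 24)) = 12990529 / 685256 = 18.96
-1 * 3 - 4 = -7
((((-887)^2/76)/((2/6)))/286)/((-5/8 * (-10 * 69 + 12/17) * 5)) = 13375073/265315050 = 0.05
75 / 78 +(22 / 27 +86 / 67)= 143921 / 47034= 3.06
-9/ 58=-0.16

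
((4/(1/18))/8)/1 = 9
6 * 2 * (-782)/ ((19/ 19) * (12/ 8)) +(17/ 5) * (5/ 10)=-62543/ 10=-6254.30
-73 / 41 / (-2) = 73 / 82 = 0.89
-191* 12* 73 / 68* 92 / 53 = -3848268 / 901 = -4271.11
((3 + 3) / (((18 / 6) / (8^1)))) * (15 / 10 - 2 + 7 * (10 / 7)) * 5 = 760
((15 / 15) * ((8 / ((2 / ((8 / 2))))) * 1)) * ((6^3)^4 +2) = 34828517408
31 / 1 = 31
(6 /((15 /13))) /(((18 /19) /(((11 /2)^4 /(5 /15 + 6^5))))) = 3616327 /5598960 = 0.65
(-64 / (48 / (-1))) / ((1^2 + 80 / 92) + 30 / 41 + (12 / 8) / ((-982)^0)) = 7544 / 23205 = 0.33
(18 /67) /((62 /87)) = 783 /2077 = 0.38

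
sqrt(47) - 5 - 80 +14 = -71 +sqrt(47) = -64.14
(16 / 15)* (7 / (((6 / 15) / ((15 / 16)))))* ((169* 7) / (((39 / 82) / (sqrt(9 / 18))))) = 130585* sqrt(2) / 6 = 30779.18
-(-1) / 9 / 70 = 1 / 630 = 0.00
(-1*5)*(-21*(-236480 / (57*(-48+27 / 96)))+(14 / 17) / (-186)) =9128.95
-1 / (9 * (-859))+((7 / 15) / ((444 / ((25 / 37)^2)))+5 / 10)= 261383641 / 522131124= 0.50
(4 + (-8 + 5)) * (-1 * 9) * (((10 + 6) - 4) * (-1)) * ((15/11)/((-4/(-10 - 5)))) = 6075/11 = 552.27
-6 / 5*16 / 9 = -32 / 15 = -2.13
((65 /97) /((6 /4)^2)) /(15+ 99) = 130 /49761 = 0.00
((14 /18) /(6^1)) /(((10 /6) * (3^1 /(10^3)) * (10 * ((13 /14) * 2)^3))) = 24010 /59319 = 0.40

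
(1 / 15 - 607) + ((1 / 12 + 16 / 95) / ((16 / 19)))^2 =-606.84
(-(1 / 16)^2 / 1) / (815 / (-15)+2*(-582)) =3 / 935680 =0.00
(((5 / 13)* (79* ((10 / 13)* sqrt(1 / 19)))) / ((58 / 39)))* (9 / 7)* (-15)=-799875* sqrt(19) / 50141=-69.54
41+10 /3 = 133 /3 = 44.33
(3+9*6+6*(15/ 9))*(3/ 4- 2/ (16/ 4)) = 67/ 4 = 16.75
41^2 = 1681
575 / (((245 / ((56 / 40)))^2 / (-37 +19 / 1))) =-414 / 1225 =-0.34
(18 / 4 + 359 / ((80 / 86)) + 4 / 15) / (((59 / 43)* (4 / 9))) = 6047907 / 9440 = 640.67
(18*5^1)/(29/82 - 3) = -7380/217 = -34.01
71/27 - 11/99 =68/27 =2.52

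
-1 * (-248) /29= 248 /29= 8.55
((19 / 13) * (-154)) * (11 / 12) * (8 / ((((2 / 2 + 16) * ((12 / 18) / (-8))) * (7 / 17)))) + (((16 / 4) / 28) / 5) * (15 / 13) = 19807 / 7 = 2829.57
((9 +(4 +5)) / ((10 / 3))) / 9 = 3 / 5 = 0.60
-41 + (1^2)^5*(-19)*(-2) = -3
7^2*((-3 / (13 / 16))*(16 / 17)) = -37632 / 221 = -170.28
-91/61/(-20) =91/1220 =0.07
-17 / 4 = -4.25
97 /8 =12.12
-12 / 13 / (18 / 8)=-16 / 39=-0.41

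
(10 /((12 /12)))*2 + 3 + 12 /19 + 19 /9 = 4402 /171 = 25.74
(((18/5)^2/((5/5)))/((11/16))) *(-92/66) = -79488/3025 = -26.28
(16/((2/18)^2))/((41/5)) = 6480/41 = 158.05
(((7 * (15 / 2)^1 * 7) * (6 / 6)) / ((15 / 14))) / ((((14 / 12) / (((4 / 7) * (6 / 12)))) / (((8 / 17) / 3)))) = 224 / 17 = 13.18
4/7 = 0.57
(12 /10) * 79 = 474 /5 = 94.80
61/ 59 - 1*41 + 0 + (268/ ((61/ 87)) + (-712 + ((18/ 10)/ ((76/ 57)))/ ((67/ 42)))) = -889516307/ 2411330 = -368.89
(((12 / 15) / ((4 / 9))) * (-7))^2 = 3969 / 25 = 158.76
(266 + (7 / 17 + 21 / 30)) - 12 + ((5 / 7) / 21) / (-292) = 930785053 / 3648540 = 255.11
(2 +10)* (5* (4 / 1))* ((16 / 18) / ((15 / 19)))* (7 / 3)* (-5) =-85120 / 27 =-3152.59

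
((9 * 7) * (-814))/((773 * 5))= -51282/3865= -13.27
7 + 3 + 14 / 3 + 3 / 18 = 89 / 6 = 14.83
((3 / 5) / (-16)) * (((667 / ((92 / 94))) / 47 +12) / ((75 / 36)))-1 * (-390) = 389523 / 1000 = 389.52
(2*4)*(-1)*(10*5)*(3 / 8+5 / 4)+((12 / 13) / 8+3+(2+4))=-16663 / 26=-640.88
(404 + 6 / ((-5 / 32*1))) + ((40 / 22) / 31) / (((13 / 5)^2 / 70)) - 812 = -128452928 / 288145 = -445.79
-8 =-8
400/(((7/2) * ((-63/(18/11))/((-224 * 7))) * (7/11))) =51200/7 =7314.29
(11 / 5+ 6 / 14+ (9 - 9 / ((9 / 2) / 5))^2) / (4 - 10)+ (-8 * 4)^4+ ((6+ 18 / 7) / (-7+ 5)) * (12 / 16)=110100079 / 105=1048572.18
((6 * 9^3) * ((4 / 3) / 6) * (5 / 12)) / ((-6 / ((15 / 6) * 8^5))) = -5529600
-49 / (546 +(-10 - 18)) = -7 / 74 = -0.09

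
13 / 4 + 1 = 17 / 4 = 4.25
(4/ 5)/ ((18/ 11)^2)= 0.30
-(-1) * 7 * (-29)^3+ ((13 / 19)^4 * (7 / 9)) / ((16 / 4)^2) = -3203825860025 / 18766224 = -170722.99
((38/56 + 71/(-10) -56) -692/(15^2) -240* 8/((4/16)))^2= 59992723.53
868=868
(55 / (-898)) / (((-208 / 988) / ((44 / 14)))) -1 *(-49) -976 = -926.09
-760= -760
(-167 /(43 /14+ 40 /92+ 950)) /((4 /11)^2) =-3253327 /2456232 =-1.32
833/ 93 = 8.96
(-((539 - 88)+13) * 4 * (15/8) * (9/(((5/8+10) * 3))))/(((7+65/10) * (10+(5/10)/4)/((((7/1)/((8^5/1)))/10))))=-203/1321920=-0.00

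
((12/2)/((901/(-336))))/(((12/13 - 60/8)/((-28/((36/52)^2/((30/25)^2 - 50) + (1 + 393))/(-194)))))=16728414976/134227301664797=0.00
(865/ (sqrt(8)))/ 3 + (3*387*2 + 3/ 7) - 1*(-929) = 865*sqrt(2)/ 12 + 22760/ 7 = 3353.37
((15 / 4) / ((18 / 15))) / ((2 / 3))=75 / 16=4.69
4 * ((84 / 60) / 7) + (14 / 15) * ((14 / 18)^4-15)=-1265464 / 98415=-12.86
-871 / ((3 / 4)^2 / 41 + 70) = -43952 / 3533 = -12.44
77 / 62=1.24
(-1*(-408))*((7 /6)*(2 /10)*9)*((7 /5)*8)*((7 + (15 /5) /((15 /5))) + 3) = 2638944 /25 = 105557.76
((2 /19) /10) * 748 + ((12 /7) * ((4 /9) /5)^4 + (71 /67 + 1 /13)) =1426735373926 /158342900625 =9.01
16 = 16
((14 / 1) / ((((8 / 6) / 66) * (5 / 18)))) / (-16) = -6237 / 40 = -155.92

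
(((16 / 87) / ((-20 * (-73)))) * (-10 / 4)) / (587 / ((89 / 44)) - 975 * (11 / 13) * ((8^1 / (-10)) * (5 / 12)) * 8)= -0.00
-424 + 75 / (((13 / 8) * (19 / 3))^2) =-25824616 / 61009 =-423.29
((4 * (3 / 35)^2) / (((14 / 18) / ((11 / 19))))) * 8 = 28512 / 162925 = 0.18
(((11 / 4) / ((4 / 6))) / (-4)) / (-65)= 33 / 2080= 0.02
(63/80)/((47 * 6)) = 21/7520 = 0.00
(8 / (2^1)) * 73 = 292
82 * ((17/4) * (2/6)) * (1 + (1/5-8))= -11849/15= -789.93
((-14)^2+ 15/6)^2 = 157609/4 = 39402.25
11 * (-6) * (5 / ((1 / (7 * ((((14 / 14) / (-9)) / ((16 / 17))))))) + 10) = -9295 / 24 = -387.29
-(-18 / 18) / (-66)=-0.02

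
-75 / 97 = -0.77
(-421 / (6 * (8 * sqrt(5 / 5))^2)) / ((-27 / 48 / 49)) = 20629 / 216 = 95.50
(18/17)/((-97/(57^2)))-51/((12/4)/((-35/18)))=-71521/29682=-2.41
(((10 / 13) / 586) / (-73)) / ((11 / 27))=-135 / 3058627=-0.00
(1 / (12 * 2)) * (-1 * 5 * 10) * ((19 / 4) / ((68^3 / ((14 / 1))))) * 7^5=-7.41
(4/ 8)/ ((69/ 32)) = 0.23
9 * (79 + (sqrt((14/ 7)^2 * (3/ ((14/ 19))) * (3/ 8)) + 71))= 27 * sqrt(133)/ 14 + 1350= 1372.24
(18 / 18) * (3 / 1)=3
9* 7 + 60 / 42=451 / 7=64.43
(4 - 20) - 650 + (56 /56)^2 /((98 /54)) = -32607 /49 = -665.45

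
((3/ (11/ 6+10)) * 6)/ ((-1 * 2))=-0.76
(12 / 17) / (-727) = -12 / 12359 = -0.00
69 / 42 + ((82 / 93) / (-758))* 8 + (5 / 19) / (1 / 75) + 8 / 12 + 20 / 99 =6880730677 / 309398166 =22.24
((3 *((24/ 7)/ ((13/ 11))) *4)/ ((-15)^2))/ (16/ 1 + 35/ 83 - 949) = -7304/ 44023525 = -0.00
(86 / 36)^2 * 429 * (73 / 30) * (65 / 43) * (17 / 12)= 99201817 / 7776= 12757.44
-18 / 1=-18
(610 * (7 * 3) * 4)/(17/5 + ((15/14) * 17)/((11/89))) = 39454800/116093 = 339.86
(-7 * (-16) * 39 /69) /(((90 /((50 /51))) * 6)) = 3640 /31671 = 0.11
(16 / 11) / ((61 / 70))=1120 / 671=1.67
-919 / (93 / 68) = -671.96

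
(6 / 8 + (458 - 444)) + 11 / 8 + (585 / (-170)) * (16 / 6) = 945 / 136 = 6.95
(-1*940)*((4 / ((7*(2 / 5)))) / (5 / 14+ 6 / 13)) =-244400 / 149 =-1640.27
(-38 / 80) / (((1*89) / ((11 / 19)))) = -11 / 3560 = -0.00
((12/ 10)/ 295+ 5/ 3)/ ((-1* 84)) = -7393/ 371700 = -0.02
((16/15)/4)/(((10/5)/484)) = 968/15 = 64.53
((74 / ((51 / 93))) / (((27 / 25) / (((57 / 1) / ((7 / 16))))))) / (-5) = -3486880 / 1071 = -3255.72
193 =193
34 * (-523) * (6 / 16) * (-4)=26673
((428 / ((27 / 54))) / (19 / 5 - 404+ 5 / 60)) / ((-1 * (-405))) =-0.01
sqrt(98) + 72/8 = 9 + 7 * sqrt(2) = 18.90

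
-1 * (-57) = 57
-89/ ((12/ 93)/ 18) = -24831/ 2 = -12415.50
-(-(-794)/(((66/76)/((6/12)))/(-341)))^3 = 102283926539364296/27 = 3788293575532010.96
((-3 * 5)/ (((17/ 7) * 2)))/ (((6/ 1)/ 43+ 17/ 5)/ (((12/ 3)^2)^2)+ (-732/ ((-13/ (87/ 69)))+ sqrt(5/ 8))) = -336557858218691200/ 7737808547245762259+ 1184887954432000 * sqrt(10)/ 7737808547245762259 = -0.04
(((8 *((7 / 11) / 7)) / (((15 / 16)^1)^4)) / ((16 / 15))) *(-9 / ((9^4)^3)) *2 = -65536 / 1165021837984125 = -0.00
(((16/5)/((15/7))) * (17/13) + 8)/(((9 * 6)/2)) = 9704/26325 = 0.37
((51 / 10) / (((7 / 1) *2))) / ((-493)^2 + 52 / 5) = 17 / 11342772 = 0.00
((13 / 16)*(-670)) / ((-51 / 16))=8710 / 51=170.78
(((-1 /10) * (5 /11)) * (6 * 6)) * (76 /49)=-1368 /539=-2.54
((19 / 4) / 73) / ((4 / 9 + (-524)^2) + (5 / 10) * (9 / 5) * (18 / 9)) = 0.00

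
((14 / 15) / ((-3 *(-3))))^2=196 / 18225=0.01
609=609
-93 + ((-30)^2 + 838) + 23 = 1668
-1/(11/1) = -1/11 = -0.09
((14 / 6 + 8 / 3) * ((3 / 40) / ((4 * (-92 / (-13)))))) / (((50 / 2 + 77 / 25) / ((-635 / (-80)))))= 3175 / 847872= 0.00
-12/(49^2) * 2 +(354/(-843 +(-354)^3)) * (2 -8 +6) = -24/2401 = -0.01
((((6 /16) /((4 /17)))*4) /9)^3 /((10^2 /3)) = 4913 /460800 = 0.01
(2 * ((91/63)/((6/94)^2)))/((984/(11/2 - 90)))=-4853173/79704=-60.89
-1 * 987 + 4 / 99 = -97709 / 99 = -986.96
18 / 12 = 3 / 2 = 1.50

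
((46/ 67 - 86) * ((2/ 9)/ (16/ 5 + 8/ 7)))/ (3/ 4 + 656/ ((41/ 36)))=-200060/ 26431299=-0.01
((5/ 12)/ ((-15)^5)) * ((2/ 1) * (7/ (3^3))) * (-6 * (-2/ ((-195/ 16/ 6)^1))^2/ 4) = 7168/ 17325140625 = 0.00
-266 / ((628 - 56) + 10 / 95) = -2527 / 5435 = -0.46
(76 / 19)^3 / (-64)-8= -9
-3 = -3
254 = 254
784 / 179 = 4.38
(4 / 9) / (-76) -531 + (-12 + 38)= -86356 / 171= -505.01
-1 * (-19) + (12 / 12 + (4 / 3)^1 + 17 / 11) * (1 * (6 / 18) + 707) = 273497 / 99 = 2762.60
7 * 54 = 378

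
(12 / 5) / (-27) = -4 / 45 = -0.09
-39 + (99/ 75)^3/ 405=-9139294/ 234375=-38.99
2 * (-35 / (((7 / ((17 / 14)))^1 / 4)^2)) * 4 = -46240 / 343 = -134.81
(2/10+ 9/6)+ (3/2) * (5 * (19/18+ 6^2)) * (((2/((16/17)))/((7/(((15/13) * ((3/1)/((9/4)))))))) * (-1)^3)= -1398811/10920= -128.10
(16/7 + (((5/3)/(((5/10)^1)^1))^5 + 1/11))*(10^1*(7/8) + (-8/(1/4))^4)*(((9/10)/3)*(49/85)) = 4458441147587/59400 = 75057931.78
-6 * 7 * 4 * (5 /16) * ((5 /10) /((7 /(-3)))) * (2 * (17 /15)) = 51 /2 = 25.50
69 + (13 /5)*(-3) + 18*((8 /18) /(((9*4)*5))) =2756 /45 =61.24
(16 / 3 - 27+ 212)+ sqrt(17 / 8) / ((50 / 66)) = 33 * sqrt(34) / 100+ 571 / 3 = 192.26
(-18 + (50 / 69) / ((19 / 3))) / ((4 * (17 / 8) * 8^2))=-977 / 29716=-0.03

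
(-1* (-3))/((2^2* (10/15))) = 9/8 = 1.12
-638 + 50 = -588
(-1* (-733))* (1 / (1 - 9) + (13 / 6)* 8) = 12613.71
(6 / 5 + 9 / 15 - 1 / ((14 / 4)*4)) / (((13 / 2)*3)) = 121 / 1365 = 0.09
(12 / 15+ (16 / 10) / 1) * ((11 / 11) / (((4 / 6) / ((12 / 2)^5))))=139968 / 5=27993.60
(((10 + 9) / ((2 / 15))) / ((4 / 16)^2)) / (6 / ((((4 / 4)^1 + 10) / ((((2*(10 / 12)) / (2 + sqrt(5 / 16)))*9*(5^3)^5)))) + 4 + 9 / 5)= 6888427734375000000*sqrt(5) / 3017485142034521484381003899 + 55107421877360153400 / 3017485142034521484381003899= 0.00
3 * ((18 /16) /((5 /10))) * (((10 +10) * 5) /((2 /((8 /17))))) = 2700 /17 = 158.82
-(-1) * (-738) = -738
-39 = -39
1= 1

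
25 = 25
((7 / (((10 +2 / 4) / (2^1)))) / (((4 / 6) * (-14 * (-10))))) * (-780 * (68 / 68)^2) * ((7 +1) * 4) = -2496 / 7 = -356.57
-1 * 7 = -7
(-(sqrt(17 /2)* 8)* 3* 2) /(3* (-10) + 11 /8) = 192* sqrt(34) /229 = 4.89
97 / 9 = 10.78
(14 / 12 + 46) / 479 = 283 / 2874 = 0.10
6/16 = 3/8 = 0.38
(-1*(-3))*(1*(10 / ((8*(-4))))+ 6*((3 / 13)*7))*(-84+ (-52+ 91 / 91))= -790155 / 208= -3798.82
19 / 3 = 6.33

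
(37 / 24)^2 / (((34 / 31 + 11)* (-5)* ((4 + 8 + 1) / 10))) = -42439 / 1404000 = -0.03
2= 2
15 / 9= 1.67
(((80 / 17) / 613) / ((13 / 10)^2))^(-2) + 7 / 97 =48463.29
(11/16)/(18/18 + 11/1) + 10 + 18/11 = 24697/2112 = 11.69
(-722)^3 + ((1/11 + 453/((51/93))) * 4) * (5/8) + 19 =-70380248198/187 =-376364963.63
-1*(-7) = 7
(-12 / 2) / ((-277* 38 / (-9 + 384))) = 1125 / 5263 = 0.21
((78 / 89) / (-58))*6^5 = -303264 / 2581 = -117.50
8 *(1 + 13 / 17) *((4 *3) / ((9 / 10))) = 3200 / 17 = 188.24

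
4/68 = 0.06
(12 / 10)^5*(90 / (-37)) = -139968 / 23125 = -6.05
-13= -13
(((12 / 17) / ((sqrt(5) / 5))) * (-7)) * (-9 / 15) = 252 * sqrt(5) / 85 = 6.63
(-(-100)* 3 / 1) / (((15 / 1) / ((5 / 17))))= 100 / 17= 5.88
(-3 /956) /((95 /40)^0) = -3 /956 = -0.00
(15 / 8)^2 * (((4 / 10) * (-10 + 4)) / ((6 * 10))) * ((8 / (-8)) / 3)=0.05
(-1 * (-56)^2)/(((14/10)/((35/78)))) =-39200/39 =-1005.13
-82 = -82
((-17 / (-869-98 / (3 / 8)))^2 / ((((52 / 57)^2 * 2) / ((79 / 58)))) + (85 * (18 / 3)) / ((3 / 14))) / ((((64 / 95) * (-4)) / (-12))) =2446482462538509435 / 230834240638976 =10598.44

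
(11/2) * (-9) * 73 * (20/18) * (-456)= 1830840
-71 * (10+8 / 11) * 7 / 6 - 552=-47539 / 33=-1440.58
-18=-18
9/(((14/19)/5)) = 855/14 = 61.07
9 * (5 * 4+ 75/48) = 3105/16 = 194.06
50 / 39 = 1.28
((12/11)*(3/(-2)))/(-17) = 18/187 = 0.10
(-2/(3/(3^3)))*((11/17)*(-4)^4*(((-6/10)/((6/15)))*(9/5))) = 684288/85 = 8050.45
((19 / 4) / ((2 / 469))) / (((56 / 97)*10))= 123481 / 640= 192.94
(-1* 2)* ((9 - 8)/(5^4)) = -2/625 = -0.00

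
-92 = -92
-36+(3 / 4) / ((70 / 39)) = -9963 / 280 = -35.58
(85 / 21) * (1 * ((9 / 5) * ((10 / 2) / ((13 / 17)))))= 4335 / 91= 47.64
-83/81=-1.02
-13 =-13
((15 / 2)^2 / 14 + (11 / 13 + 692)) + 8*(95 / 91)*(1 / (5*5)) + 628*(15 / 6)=2267.20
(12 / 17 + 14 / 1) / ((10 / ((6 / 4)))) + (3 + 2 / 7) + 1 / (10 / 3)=3446 / 595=5.79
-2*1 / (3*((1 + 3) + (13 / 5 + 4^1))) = -0.06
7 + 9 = 16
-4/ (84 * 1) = -0.05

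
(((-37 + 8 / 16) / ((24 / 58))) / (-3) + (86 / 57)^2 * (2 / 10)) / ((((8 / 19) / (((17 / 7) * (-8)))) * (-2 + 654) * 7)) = -21988667 / 72841440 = -0.30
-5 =-5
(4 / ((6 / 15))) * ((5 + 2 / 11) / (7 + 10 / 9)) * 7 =44.72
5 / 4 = 1.25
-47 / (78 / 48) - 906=-12154 / 13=-934.92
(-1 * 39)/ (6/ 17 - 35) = 663/ 589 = 1.13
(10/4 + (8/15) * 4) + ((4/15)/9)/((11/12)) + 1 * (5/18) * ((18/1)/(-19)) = 82811/18810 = 4.40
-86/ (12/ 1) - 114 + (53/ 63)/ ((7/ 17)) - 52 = -150931/ 882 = -171.12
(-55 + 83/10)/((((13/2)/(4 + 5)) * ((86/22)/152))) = -7027416/2795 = -2514.28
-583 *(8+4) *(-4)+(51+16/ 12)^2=276505/ 9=30722.78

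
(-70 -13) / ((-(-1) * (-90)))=83 / 90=0.92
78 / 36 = 13 / 6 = 2.17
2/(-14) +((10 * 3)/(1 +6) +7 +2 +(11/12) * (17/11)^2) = 14167/924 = 15.33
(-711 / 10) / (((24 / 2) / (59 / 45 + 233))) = -104122 / 75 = -1388.29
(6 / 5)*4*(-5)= -24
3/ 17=0.18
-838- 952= -1790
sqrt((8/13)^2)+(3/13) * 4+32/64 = 53/26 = 2.04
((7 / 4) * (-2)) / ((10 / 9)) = -63 / 20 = -3.15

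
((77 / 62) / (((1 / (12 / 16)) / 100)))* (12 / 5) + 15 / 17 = 118275 / 527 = 224.43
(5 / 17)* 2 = 10 / 17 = 0.59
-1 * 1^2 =-1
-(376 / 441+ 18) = -8314 / 441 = -18.85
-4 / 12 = -1 / 3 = -0.33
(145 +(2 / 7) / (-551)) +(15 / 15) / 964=539133389 / 3718148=145.00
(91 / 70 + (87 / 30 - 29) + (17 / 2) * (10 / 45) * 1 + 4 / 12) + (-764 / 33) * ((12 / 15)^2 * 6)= -275912 / 2475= -111.48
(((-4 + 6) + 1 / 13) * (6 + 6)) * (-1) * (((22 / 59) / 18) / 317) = -396 / 243139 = -0.00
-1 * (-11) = 11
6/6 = 1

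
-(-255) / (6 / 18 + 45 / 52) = 2340 / 11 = 212.73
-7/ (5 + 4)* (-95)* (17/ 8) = 11305/ 72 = 157.01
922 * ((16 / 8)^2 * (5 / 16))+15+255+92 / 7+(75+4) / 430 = 2160919 / 1505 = 1435.83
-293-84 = -377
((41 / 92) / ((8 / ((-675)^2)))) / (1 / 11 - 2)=-68495625 / 5152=-13294.96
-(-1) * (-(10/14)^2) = -25/49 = -0.51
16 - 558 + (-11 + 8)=-545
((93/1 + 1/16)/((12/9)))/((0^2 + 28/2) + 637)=1489/13888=0.11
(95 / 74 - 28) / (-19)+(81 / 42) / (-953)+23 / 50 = 437103049 / 234485650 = 1.86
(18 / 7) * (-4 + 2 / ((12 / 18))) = -18 / 7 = -2.57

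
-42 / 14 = -3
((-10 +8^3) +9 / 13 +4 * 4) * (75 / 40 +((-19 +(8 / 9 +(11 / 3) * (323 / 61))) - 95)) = -2719296811 / 57096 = -47626.75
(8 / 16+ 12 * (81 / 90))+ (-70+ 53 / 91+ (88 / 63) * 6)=-135781 / 2730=-49.74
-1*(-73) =73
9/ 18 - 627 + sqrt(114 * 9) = -1253/ 2 + 3 * sqrt(114) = -594.47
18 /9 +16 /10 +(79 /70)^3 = 1727839 /343000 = 5.04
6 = 6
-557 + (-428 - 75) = -1060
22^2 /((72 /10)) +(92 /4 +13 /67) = 54521 /603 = 90.42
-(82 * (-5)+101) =309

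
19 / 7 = 2.71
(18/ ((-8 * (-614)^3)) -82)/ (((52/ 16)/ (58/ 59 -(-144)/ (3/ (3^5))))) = -26126731682987491/ 88770871124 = -294316.50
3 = 3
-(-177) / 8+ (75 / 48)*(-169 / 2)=-3517 / 32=-109.91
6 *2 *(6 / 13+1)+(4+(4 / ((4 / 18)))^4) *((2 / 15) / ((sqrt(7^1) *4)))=228 / 13+10498 *sqrt(7) / 21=1340.16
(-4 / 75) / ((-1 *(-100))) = -1 / 1875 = -0.00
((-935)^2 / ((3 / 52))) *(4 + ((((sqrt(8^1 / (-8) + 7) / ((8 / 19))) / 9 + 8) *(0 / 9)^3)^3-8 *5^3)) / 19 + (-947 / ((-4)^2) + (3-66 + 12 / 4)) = -241481962633 / 304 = -794348561.29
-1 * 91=-91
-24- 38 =-62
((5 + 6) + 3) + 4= 18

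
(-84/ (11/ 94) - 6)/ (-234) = 1327/ 429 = 3.09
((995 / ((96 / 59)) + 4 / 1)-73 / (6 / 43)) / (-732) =-985 / 7808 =-0.13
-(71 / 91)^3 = -357911 / 753571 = -0.47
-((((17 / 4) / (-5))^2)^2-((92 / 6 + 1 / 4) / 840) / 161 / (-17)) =-847164503 / 1622880000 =-0.52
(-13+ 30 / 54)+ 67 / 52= -5221 / 468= -11.16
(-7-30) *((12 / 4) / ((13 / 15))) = -1665 / 13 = -128.08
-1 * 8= -8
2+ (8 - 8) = 2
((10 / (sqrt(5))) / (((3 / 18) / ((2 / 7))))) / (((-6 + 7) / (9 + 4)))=312*sqrt(5) / 7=99.66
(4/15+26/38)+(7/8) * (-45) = -87607/2280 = -38.42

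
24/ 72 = 1/ 3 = 0.33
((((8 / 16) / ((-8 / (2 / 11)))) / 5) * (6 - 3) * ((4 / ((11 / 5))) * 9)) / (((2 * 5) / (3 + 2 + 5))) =-27 / 242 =-0.11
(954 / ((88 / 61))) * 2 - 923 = 8791 / 22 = 399.59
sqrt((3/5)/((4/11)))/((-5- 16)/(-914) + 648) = 0.00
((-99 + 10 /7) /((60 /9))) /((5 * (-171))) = 683 /39900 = 0.02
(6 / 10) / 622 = 3 / 3110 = 0.00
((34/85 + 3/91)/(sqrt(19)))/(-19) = -197* sqrt(19)/164255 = -0.01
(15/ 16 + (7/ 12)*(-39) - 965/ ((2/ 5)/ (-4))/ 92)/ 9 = 3397/ 368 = 9.23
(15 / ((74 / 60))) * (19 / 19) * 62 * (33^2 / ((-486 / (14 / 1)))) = -2625700 / 111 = -23654.95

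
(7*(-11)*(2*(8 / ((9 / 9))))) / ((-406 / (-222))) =-19536 / 29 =-673.66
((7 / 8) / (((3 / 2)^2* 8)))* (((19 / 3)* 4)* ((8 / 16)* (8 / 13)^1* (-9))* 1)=-133 / 39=-3.41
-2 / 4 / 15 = -1 / 30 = -0.03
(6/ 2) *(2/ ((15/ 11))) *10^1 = 44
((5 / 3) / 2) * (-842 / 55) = -421 / 33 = -12.76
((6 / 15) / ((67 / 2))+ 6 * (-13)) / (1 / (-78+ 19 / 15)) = 30071026 / 5025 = 5984.28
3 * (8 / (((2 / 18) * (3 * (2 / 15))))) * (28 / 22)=7560 / 11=687.27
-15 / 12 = -5 / 4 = -1.25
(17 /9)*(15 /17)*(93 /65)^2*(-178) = -513174 /845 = -607.31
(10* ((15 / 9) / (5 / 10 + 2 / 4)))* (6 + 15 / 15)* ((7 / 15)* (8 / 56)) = 70 / 9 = 7.78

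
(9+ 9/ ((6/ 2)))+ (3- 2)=13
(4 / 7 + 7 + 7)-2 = 12.57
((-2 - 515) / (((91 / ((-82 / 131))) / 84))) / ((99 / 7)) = 107912 / 5109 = 21.12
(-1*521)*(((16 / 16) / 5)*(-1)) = 521 / 5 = 104.20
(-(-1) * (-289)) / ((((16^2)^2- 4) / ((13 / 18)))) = -3757 / 1179576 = -0.00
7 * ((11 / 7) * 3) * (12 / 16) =99 / 4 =24.75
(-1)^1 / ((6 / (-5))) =5 / 6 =0.83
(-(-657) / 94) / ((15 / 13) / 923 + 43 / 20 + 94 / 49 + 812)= 3862838070 / 451020410791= 0.01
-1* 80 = -80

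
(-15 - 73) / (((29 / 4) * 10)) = -176 / 145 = -1.21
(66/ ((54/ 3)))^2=121/ 9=13.44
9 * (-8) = -72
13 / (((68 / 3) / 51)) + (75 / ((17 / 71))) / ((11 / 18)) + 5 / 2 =407149 / 748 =544.32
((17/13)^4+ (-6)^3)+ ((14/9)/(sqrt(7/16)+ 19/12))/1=-2705093333/12766767-28 * sqrt(7)/149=-212.38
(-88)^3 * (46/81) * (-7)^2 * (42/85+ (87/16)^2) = -1308266269772/2295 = -570050662.21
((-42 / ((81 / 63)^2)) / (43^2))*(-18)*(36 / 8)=2058 / 1849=1.11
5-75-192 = -262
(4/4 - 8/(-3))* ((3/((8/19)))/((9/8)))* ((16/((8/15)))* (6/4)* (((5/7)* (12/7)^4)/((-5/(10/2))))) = -6446.46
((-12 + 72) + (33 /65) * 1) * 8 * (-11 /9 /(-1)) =591.63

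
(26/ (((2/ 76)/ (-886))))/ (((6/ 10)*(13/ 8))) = -2693440/ 3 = -897813.33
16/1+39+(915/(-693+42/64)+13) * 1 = 98484/1477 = 66.68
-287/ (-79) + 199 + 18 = 17430/ 79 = 220.63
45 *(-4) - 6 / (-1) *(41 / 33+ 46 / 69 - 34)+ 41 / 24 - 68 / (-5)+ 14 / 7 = -468913 / 1320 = -355.24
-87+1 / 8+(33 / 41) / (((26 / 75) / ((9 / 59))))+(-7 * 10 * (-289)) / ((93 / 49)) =247355450975 / 23396568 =10572.30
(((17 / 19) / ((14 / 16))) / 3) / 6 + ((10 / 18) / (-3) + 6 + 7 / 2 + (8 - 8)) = 67307 / 7182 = 9.37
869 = 869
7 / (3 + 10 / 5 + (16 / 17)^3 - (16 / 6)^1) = 103173 / 46679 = 2.21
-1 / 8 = -0.12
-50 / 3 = -16.67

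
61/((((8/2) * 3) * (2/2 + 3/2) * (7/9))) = 183/70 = 2.61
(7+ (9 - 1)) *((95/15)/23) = 95/23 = 4.13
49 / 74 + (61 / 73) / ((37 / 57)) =10531 / 5402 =1.95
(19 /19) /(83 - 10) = 1 /73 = 0.01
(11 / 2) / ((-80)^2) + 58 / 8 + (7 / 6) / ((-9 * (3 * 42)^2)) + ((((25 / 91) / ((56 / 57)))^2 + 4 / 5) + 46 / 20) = 118462842274073 / 11358935078400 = 10.43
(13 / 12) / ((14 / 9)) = 39 / 56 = 0.70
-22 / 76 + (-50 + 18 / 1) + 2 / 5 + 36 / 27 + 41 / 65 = -221747 / 7410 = -29.93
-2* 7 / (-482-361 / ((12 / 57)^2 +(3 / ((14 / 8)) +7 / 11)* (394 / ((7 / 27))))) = 9731486548 / 335111422743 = 0.03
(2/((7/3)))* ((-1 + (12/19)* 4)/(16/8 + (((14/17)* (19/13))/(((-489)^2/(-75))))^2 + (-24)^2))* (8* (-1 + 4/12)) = -143977774068148176/11926882981081769183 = -0.01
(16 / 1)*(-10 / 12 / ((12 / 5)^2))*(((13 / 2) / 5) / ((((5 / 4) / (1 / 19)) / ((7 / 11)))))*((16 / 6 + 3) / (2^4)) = -0.03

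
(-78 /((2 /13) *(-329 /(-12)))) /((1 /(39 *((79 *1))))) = -56975.09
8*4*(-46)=-1472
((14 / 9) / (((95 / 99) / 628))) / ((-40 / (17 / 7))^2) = 499103 / 133000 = 3.75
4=4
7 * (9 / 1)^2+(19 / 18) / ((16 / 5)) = 163391 / 288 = 567.33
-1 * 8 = -8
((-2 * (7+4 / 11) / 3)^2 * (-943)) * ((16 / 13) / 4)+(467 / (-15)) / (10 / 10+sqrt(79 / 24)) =-274444552 / 39325 -934 * sqrt(474) / 825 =-7003.53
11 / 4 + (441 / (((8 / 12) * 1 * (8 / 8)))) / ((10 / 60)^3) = 571547 / 4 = 142886.75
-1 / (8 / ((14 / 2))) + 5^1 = 33 / 8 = 4.12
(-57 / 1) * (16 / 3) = -304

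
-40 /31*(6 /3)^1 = -80 /31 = -2.58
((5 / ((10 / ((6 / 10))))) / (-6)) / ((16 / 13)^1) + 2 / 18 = 203 / 2880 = 0.07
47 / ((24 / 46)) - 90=1 / 12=0.08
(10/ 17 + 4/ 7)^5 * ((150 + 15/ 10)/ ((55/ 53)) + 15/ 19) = 7676791375425264/ 24937395745955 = 307.84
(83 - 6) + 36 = 113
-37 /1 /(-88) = 37 /88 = 0.42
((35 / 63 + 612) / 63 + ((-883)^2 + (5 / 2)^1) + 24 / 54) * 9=884181691 / 126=7017315.01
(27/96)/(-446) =-9/14272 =-0.00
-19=-19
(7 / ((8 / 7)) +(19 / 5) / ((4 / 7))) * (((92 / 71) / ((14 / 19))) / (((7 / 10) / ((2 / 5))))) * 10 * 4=255208 / 497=513.50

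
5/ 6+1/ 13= 0.91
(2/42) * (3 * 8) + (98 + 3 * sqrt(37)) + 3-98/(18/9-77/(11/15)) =3 * sqrt(37) + 74331/721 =121.34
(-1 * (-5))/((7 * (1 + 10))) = 5/77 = 0.06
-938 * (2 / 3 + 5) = -15946 / 3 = -5315.33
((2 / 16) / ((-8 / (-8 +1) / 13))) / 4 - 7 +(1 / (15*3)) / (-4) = -76609 / 11520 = -6.65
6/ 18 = 1/ 3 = 0.33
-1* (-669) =669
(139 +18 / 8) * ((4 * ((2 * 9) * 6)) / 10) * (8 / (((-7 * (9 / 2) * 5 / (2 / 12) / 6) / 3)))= -32544 / 35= -929.83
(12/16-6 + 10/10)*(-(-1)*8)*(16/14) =-272/7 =-38.86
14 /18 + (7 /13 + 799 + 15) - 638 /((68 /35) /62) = -38873791 /1989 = -19544.39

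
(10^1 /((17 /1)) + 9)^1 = 163 /17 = 9.59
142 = 142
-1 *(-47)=47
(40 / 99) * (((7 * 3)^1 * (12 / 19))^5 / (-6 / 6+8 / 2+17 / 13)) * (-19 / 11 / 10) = -104851708416 / 15768841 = -6649.30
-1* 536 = -536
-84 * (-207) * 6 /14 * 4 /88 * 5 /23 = 810 /11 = 73.64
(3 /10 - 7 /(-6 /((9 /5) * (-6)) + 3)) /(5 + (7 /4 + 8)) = -267 /2360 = -0.11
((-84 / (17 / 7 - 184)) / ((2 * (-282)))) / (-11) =49 / 657107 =0.00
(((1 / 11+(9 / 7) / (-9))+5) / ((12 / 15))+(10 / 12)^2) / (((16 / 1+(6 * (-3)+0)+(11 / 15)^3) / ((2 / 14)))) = -0.61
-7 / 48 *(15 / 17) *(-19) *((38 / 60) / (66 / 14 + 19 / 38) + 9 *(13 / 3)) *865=2464148855 / 29784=82733.98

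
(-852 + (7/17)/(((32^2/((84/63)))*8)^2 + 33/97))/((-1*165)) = 53035011623021/10270864927125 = 5.16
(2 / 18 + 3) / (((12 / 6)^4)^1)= 7 / 36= 0.19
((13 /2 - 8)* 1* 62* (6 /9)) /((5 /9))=-111.60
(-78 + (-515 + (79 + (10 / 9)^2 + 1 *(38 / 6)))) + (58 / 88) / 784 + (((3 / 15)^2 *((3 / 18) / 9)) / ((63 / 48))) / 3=-106129315601 / 209563200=-506.43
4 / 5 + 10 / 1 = 54 / 5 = 10.80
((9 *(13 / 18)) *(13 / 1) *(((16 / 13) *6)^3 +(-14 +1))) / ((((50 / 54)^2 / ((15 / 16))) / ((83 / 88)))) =6216549687 / 183040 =33962.79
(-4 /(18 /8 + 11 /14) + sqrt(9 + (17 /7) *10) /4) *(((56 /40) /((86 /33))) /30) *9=-19404 /91375 + 99 *sqrt(1631) /17200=0.02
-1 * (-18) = 18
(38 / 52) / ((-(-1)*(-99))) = -19 / 2574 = -0.01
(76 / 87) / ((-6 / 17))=-646 / 261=-2.48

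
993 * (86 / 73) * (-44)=-3757512 / 73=-51472.77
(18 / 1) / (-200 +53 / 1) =-6 / 49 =-0.12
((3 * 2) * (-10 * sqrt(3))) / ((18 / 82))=-820 * sqrt(3) / 3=-473.43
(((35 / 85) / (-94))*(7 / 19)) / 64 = -49 / 1943168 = -0.00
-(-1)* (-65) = -65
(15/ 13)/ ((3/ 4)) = 20/ 13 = 1.54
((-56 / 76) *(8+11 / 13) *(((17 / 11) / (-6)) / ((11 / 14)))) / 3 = 191590 / 268983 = 0.71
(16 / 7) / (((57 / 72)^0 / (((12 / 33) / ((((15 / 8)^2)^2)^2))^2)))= 72057594037927936 / 5563441877288818359375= 0.00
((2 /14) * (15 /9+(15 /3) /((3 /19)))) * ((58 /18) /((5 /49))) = 4060 /27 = 150.37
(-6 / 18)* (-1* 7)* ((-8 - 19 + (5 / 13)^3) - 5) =-163751 / 2197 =-74.53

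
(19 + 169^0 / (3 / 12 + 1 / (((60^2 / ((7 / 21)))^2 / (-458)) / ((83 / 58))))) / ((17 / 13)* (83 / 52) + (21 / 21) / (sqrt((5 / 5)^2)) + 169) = 13147766594092 / 98371935736683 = 0.13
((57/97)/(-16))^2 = 3249/2408704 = 0.00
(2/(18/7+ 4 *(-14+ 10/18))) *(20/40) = -63/3226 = -0.02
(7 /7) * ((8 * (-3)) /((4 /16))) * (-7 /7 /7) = 96 /7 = 13.71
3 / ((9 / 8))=8 / 3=2.67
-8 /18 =-4 /9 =-0.44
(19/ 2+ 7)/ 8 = 2.06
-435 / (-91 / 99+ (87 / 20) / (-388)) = 467.54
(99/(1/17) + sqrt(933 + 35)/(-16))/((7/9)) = 15147/7-99 * sqrt(2)/56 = 2161.36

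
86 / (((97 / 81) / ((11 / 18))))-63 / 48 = 66075 / 1552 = 42.57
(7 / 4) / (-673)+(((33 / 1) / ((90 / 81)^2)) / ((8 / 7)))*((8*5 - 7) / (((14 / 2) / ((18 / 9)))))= 59363957 / 269200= 220.52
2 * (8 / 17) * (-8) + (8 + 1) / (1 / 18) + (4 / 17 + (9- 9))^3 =758978 / 4913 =154.48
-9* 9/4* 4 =-81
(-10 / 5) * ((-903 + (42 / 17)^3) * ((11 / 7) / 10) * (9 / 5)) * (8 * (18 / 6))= 1480706568 / 122825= 12055.42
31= 31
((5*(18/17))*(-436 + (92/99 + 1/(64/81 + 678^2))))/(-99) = 8018814988385/344660853042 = 23.27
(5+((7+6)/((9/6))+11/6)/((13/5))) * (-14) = -1645/13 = -126.54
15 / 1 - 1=14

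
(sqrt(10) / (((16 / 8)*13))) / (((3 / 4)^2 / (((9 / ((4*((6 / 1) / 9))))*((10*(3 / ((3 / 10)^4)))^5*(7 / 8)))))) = 8750000000000000000000000*sqrt(10) / 62178597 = 445007299319946366.03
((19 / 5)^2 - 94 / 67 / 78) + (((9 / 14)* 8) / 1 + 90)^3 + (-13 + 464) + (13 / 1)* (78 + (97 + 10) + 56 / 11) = 212996804641814 / 246471225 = 864185.28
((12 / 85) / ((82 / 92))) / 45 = 184 / 52275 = 0.00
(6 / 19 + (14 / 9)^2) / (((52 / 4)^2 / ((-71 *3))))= -298910 / 86697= -3.45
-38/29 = -1.31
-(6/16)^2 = -9/64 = -0.14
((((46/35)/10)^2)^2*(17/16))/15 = 4757297/225093750000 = 0.00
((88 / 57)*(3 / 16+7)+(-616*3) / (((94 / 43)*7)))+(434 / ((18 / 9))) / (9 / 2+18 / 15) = -20191 / 282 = -71.60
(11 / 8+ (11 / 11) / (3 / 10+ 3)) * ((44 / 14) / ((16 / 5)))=2215 / 1344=1.65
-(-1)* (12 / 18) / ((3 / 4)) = 8 / 9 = 0.89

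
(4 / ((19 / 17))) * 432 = 29376 / 19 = 1546.11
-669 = -669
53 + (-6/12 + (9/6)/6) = 211/4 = 52.75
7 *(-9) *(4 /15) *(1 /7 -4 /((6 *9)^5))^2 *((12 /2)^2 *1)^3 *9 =-52708123387920004 /366112362105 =-143967.07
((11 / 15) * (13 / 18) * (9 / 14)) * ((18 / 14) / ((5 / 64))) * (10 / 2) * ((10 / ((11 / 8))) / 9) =3328 / 147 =22.64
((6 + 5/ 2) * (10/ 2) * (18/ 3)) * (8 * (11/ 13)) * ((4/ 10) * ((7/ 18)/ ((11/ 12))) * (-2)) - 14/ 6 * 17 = -24395/ 39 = -625.51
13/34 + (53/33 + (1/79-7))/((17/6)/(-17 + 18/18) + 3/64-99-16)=280247289/653114330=0.43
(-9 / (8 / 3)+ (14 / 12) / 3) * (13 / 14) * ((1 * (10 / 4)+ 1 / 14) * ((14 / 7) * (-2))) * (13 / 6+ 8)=170495 / 588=289.96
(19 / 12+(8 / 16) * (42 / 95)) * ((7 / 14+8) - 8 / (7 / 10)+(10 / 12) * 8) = 322949 / 47880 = 6.74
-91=-91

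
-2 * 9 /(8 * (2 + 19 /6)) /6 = -9 /124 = -0.07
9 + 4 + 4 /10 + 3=82 /5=16.40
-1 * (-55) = 55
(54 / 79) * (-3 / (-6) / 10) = 27 / 790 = 0.03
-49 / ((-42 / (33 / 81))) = 77 / 162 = 0.48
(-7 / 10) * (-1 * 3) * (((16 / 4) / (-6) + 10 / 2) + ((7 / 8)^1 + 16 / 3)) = 1771 / 80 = 22.14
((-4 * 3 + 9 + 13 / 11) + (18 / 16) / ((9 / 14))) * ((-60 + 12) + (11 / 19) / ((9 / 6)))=1357 / 418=3.25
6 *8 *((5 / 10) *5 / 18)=20 / 3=6.67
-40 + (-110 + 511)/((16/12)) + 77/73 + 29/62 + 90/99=26205521/99572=263.18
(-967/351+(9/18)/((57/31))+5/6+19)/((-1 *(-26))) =115709/173394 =0.67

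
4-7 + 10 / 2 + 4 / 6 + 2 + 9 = 41 / 3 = 13.67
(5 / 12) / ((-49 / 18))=-15 / 98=-0.15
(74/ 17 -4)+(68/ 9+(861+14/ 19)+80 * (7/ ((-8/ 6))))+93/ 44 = 57783587/ 127908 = 451.76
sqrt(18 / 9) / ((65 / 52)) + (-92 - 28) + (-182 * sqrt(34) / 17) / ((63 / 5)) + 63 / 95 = -11337 / 95 - 130 * sqrt(34) / 153 + 4 * sqrt(2) / 5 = -123.16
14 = 14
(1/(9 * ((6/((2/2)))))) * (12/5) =2/45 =0.04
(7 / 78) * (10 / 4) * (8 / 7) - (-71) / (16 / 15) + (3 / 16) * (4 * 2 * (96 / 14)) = 336793 / 4368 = 77.10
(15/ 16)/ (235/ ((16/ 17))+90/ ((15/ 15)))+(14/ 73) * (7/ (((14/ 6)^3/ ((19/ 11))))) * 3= 3362649/ 6110027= 0.55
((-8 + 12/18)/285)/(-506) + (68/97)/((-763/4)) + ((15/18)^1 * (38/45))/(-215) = -0.01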